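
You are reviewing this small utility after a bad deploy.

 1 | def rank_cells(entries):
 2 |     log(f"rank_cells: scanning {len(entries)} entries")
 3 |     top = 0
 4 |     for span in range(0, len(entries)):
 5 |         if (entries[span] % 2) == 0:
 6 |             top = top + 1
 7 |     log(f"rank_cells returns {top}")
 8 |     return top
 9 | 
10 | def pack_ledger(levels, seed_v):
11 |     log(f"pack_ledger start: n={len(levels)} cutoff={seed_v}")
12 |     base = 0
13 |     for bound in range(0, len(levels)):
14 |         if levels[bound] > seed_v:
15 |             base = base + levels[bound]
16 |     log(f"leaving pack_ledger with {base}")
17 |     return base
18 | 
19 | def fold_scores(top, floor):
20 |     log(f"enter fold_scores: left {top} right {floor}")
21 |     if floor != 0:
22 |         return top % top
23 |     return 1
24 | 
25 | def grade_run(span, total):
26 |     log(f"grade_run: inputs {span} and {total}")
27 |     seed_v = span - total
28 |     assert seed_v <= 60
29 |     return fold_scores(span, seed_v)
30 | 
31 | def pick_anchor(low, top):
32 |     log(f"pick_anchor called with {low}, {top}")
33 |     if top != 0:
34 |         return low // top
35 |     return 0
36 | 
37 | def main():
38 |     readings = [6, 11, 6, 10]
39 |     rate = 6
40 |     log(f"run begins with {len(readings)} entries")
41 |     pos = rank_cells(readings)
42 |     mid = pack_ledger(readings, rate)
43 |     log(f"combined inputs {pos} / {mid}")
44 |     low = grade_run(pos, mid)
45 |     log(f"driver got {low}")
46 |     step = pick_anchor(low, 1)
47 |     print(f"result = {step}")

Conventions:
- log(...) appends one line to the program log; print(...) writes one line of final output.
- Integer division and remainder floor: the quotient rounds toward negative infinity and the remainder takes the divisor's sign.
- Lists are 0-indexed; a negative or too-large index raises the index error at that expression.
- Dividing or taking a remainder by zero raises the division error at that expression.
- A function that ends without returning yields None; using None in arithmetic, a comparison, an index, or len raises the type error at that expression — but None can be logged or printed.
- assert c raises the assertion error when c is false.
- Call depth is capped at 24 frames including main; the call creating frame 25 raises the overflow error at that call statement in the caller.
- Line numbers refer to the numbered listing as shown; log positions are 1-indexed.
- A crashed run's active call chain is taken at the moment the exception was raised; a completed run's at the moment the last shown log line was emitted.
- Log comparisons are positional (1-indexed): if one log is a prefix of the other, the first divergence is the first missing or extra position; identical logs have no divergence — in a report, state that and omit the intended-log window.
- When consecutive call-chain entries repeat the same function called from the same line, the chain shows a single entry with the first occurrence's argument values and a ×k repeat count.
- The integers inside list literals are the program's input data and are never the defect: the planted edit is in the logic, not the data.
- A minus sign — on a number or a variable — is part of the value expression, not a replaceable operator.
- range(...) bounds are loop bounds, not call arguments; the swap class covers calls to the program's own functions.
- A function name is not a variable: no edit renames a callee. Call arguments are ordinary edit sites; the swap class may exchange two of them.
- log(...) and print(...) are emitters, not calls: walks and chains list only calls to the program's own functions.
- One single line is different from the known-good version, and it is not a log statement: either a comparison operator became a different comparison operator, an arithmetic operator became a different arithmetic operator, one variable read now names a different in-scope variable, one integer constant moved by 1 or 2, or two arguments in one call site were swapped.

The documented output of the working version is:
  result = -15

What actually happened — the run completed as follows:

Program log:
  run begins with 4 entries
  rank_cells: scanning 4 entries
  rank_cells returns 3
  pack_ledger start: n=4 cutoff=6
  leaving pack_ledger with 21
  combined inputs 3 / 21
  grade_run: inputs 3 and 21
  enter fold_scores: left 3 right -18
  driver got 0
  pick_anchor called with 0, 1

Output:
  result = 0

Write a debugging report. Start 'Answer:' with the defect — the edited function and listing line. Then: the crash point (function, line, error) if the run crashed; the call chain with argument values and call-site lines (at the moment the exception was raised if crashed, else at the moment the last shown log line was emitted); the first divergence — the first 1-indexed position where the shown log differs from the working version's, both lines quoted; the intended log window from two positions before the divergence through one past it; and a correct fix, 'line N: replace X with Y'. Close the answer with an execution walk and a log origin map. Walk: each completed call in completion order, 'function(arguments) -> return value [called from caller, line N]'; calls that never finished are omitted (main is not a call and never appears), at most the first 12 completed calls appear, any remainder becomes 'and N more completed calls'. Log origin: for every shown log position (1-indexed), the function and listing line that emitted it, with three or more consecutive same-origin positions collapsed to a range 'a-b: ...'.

Answer: the defect is in fold_scores at line 22.
Key observation: Everything matches until log position 9, which reads 'driver got 0' in place of 'driver got -15'.
Call chain: main -> pick_anchor(0, 1) (called at line 46).
First divergence: position 9; shown 'driver got 0' vs intended 'driver got -15'.
Intended log window:
  7: grade_run: inputs 3 and 21
  8: enter fold_scores: left 3 right -18
  9: driver got -15
  10: pick_anchor called with -15, 1
Execution walk:
  rank_cells([6, 11, 6, 10]) -> 3  [called from main, line 41]
  pack_ledger([6, 11, 6, 10], 6) -> 21  [called from main, line 42]
  fold_scores(3, -18) -> 0  [called from grade_run, line 29]
  grade_run(3, 21) -> 0  [called from main, line 44]
  pick_anchor(0, 1) -> 0  [called from main, line 46]
Log origins:
  1: logged in main at line 40
  2: logged in rank_cells at line 2
  3: logged in rank_cells at line 7
  4: logged in pack_ledger at line 11
  5: logged in pack_ledger at line 16
  6: logged in main at line 43
  7: logged in grade_run at line 26
  8: logged in fold_scores at line 20
  9: logged in main at line 45
  10: logged in pick_anchor at line 32
A correct fix: line 22: replace `top % top` with `top % floor`.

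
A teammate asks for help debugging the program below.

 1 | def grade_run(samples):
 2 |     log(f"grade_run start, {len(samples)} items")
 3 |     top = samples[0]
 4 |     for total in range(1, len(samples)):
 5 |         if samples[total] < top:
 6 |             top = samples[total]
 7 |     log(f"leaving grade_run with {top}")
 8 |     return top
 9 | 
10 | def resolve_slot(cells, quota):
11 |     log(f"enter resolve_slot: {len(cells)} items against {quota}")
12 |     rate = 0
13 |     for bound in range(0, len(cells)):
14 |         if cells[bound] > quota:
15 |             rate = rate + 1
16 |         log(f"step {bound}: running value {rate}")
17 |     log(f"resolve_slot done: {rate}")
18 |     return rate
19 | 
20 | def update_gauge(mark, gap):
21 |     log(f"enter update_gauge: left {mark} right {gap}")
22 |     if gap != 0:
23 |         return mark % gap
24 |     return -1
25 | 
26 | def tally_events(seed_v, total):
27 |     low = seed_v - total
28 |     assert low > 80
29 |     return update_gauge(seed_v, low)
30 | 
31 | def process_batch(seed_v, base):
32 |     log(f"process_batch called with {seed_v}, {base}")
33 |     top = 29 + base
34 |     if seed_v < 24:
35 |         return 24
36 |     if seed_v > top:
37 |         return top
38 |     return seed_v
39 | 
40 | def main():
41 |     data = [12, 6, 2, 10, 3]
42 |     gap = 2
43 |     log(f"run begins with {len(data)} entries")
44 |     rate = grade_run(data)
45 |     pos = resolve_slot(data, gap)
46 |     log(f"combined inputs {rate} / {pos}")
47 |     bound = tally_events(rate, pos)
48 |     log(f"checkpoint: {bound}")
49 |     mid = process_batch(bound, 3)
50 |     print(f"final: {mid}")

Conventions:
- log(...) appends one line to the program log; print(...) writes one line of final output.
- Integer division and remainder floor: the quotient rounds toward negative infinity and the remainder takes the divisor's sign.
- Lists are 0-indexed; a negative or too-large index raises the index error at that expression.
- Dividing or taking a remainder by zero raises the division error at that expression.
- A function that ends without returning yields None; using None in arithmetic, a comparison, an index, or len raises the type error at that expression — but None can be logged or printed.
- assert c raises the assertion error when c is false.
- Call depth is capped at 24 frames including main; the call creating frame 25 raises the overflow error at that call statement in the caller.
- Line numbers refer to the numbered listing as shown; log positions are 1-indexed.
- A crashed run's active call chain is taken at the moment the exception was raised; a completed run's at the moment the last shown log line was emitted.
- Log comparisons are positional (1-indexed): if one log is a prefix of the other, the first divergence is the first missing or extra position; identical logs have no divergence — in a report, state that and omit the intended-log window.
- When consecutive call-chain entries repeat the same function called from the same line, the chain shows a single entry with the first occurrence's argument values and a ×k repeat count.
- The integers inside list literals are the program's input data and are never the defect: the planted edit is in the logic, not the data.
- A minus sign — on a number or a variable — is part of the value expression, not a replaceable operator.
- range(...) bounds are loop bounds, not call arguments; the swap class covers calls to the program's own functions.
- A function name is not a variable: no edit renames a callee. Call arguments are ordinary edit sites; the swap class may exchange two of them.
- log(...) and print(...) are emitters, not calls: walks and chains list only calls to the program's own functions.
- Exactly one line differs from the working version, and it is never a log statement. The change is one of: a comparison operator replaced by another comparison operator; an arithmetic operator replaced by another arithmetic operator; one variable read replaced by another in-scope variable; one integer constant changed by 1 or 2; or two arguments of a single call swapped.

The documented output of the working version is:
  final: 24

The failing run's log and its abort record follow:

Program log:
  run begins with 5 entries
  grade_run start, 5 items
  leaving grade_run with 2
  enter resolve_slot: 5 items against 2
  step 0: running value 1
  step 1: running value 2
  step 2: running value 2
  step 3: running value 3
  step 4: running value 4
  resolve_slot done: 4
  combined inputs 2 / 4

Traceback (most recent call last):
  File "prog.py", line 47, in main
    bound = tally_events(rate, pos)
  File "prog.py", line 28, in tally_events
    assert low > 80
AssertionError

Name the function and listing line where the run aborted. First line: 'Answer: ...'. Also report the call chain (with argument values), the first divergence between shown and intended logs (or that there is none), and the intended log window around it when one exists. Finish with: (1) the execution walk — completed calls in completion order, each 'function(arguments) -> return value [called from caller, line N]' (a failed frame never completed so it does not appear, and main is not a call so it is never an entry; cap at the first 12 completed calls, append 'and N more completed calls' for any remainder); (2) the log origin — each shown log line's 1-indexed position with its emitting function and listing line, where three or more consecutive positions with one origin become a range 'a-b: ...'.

Answer: the error was raised in tally_events, line 28.
Key fact: The log ends early — 11 lines, where the working version next logs 'enter update_gauge: left 2 right -2'.
Call chain: main -> tally_events(2, 4) (called at line 47).
First divergence: position 12 — after 11 matching lines the faulty run goes silent; intended next line 'enter update_gauge: left 2 right -2'.
Intended log window:
  10: resolve_slot done: 4
  11: combined inputs 2 / 4
  12: enter update_gauge: left 2 right -2
  13: checkpoint: 0
Execution walk:
  grade_run([12, 6, 2, 10, 3]) -> 2  [called from main, line 44]
  resolve_slot([12, 6, 2, 10, 3], 2) -> 4  [called from main, line 45]
Log origin:
  1: emitted by main (line 43)
  2: emitted by grade_run (line 2)
  3: emitted by grade_run (line 7)
  4: emitted by resolve_slot (line 11)
  5-9: emitted by resolve_slot (line 16)
  10: emitted by resolve_slot (line 17)
  11: emitted by main (line 46)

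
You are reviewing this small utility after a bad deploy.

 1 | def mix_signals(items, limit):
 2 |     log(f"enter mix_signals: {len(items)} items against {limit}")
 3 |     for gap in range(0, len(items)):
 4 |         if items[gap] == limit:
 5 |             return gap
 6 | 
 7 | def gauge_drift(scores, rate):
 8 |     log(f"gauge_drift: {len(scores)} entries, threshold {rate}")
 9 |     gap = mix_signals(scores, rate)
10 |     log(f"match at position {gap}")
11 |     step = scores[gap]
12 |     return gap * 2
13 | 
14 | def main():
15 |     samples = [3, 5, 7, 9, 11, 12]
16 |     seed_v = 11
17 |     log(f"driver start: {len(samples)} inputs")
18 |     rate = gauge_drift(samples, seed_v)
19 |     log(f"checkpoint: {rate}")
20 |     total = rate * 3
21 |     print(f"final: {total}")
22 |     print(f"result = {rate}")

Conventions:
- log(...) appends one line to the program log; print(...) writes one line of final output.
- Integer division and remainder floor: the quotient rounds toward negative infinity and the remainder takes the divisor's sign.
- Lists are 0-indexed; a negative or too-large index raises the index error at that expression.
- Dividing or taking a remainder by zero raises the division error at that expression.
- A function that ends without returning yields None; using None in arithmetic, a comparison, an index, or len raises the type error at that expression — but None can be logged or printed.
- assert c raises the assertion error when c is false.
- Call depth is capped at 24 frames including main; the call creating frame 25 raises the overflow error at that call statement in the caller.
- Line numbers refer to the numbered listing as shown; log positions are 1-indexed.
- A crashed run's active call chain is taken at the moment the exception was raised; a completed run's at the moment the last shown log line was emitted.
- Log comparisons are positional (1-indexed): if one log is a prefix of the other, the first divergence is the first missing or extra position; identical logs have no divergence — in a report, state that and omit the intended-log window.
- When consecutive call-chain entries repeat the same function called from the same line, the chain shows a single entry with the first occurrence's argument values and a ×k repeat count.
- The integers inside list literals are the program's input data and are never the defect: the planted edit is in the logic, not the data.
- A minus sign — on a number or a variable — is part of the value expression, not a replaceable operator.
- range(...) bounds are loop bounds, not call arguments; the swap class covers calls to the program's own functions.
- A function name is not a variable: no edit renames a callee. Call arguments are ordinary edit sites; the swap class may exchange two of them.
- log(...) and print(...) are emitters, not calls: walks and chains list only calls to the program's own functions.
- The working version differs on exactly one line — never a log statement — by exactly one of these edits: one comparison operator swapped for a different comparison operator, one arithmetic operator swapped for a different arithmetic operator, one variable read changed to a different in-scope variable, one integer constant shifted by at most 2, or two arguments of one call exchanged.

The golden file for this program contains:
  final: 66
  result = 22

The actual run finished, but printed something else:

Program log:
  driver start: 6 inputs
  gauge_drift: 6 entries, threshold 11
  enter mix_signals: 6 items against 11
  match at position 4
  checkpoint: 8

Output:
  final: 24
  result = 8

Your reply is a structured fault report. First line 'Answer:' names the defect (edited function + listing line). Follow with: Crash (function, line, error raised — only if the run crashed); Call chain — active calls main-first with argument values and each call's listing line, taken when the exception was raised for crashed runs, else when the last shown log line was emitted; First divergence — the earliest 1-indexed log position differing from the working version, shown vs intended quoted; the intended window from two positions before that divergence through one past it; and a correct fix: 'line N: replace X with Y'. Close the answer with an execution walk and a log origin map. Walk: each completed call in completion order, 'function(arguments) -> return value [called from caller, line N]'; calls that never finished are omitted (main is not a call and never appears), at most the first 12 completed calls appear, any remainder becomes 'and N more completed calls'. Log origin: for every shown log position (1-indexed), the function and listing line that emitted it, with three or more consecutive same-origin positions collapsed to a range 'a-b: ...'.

Answer: the defect is in gauge_drift at line 12.
The tell: The log first diverges at position 5: the faulty run prints 'checkpoint: 8' where the working version prints 'checkpoint: 22'.
Call chain: main.
First divergence: position 5 — shown 'checkpoint: 8', intended 'checkpoint: 22'.
Intended log window:
  3: enter mix_signals: 6 items against 11
  4: match at position 4
  5: checkpoint: 22
Execution walk:
  mix_signals([3, 5, 7, 9, 11, 12], 11) -> 4  [called from gauge_drift, line 9]
  gauge_drift([3, 5, 7, 9, 11, 12], 11) -> 8  [called from main, line 18]
Log origin:
  1: emitted by main (line 17)
  2: emitted by gauge_drift (line 8)
  3: emitted by mix_signals (line 2)
  4: emitted by gauge_drift (line 10)
  5: emitted by main (line 19)
A correct fix: line 12: replace `gap` with `step`.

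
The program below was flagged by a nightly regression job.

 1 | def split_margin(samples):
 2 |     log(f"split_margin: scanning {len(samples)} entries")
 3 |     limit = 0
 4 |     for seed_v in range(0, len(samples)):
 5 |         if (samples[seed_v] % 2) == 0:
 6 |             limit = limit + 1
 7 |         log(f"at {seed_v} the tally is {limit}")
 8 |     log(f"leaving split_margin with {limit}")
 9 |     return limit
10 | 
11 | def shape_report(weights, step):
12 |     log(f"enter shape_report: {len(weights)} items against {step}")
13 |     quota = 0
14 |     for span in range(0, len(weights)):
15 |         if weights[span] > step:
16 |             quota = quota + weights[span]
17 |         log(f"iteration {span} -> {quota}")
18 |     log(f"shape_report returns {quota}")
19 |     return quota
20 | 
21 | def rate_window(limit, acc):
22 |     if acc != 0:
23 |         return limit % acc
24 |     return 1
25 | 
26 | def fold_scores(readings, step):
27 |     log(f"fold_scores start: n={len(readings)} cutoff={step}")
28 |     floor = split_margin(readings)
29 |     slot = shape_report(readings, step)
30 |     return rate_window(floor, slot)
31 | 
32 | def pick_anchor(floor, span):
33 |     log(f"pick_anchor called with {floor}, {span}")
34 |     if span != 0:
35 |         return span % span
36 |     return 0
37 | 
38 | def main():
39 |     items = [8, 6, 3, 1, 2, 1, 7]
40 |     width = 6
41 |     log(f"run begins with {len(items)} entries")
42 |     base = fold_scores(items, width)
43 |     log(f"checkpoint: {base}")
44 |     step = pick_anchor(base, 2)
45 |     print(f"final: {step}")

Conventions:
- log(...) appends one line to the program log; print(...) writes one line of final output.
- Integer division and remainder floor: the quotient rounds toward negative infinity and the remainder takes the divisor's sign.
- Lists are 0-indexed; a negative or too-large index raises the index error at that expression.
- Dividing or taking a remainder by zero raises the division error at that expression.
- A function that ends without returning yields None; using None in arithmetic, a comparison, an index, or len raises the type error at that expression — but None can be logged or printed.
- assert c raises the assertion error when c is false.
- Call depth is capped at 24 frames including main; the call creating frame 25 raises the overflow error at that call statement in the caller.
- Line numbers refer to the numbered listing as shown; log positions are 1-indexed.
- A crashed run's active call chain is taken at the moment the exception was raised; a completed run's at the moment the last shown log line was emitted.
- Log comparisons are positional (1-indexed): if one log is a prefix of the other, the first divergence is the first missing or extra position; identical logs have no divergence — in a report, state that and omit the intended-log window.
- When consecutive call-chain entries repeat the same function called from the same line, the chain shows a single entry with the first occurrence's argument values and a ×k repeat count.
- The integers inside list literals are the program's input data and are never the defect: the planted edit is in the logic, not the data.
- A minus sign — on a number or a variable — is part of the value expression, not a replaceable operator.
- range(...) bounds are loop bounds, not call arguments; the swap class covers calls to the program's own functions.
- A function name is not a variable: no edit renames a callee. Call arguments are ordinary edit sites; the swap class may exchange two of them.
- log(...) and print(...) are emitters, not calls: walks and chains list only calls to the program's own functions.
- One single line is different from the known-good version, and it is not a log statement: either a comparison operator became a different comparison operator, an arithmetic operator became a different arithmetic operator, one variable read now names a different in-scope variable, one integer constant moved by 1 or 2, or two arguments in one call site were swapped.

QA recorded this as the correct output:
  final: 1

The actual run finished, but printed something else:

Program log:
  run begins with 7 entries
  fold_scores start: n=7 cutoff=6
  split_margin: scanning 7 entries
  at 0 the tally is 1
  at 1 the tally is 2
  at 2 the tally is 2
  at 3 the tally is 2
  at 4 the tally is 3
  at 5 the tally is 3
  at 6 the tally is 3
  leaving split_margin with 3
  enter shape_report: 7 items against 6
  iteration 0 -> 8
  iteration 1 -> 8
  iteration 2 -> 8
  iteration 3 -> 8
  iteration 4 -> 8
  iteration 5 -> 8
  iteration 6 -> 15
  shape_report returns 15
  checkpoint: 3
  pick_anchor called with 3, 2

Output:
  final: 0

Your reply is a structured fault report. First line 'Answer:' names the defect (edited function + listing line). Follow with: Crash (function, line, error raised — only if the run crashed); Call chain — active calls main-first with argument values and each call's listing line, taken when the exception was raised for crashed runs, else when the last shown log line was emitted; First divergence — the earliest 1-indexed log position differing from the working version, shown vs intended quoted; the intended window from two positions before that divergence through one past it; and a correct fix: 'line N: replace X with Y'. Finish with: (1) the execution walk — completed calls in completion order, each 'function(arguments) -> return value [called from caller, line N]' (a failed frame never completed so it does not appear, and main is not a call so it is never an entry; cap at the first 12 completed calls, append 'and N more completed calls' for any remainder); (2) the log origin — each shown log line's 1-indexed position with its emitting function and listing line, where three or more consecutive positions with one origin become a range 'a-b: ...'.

Answer: the defect is in pick_anchor at line 35.
The tell: The two runs log identically and part ways only at the printed values.
Call chain: main -> pick_anchor(3, 2) (called at line 44).
First divergence: there is none — every log position agrees.
Execution walk:
  split_margin([8, 6, 3, 1, 2, 1, 7]) -> 3  [called from fold_scores, line 28]
  shape_report([8, 6, 3, 1, 2, 1, 7], 6) -> 15  [called from fold_scores, line 29]
  rate_window(3, 15) -> 3  [called from fold_scores, line 30]
  fold_scores([8, 6, 3, 1, 2, 1, 7], 6) -> 3  [called from main, line 42]
  pick_anchor(3, 2) -> 0  [called from main, line 44]
Origin of each log line:
  1: logged in main at line 41
  2: logged in fold_scores at line 27
  3: logged in split_margin at line 2
  4-10: logged in split_margin at line 7
  11: logged in split_margin at line 8
  12: logged in shape_report at line 12
  13-19: logged in shape_report at line 17
  20: logged in shape_report at line 18
  21: logged in main at line 43
  22: logged in pick_anchor at line 33
A correct fix: line 35: replace `span % span` with `floor % span`.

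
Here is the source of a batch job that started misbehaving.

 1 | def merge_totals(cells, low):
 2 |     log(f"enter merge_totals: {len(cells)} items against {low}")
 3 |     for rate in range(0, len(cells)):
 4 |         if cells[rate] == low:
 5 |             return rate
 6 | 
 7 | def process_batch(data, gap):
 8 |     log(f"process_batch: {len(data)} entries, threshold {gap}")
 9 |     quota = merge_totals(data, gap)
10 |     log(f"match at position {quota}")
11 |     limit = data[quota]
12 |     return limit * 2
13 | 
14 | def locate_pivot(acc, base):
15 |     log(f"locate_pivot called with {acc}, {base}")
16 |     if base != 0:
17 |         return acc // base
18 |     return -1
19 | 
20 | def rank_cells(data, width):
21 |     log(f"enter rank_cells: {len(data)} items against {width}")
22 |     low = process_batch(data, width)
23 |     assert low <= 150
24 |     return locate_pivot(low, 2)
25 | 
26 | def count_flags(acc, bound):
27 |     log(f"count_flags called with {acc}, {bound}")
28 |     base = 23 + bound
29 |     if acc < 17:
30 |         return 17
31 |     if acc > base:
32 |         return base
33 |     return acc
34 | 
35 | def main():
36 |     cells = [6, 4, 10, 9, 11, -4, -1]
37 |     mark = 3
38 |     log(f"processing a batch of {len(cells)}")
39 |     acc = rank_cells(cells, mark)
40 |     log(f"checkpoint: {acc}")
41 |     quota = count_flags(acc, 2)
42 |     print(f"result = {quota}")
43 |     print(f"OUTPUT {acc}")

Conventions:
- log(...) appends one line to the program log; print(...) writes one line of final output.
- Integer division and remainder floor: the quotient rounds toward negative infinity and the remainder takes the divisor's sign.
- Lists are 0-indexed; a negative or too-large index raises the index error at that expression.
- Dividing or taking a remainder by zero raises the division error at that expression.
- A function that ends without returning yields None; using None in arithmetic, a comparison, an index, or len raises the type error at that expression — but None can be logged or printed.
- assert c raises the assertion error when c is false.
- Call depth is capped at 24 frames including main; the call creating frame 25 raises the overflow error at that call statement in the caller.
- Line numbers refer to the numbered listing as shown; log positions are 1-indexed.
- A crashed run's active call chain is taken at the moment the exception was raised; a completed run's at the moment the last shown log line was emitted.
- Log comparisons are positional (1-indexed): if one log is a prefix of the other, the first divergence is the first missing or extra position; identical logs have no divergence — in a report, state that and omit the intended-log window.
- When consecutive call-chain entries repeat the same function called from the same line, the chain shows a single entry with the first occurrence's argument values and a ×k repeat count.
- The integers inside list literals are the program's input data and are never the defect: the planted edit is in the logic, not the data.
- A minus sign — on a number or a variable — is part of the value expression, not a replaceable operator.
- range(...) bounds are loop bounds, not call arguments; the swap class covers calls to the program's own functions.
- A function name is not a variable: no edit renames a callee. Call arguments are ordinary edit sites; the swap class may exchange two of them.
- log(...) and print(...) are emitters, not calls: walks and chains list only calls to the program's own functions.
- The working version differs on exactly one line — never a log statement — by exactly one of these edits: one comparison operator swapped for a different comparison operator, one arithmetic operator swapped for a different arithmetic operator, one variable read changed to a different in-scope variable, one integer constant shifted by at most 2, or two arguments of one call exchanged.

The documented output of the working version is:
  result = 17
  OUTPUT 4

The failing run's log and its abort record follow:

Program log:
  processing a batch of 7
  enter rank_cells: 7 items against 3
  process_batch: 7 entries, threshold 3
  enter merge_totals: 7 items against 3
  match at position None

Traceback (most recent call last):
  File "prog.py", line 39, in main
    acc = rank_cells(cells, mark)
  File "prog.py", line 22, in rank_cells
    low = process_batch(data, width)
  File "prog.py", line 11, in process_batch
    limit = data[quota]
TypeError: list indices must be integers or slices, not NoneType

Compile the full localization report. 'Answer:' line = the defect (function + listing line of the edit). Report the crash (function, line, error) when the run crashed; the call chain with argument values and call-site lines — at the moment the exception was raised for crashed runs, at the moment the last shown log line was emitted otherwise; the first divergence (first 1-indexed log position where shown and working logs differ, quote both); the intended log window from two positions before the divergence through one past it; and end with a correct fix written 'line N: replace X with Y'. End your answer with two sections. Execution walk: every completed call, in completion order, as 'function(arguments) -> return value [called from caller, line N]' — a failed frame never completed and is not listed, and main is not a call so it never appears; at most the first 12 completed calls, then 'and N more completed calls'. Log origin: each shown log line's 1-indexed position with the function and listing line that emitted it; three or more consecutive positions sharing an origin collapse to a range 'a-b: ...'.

Answer: the defect is in main at line 37.
The tell: The earliest visible damage is log position 2 — 'enter rank_cells: 7 items against 3' rather than the intended 'enter rank_cells: 7 items against 4'.
Crash: process_batch, line 11, TypeError.
Call chain: main -> rank_cells([6, 4, 10, 9, 11, -4, -1], 3) (called at line 39) -> process_batch([6, 4, 10, 9, 11, -4, -1], 3) (called at line 22).
First divergence: position 2 — the shown line 'enter rank_cells: 7 items against 3' should read 'enter rank_cells: 7 items against 4'.
Intended log window:
  1: processing a batch of 7
  2: enter rank_cells: 7 items against 4
  3: process_batch: 7 entries, threshold 4
Execution walk:
  merge_totals([6, 4, 10, 9, 11, -4, -1], 3) -> None  [called from process_batch, line 9]
Log line origins:
  1: from main, line 38
  2: from rank_cells, line 21
  3: from process_batch, line 8
  4: from merge_totals, line 2
  5: from process_batch, line 10
A correct fix: line 37: replace `3` with `4`.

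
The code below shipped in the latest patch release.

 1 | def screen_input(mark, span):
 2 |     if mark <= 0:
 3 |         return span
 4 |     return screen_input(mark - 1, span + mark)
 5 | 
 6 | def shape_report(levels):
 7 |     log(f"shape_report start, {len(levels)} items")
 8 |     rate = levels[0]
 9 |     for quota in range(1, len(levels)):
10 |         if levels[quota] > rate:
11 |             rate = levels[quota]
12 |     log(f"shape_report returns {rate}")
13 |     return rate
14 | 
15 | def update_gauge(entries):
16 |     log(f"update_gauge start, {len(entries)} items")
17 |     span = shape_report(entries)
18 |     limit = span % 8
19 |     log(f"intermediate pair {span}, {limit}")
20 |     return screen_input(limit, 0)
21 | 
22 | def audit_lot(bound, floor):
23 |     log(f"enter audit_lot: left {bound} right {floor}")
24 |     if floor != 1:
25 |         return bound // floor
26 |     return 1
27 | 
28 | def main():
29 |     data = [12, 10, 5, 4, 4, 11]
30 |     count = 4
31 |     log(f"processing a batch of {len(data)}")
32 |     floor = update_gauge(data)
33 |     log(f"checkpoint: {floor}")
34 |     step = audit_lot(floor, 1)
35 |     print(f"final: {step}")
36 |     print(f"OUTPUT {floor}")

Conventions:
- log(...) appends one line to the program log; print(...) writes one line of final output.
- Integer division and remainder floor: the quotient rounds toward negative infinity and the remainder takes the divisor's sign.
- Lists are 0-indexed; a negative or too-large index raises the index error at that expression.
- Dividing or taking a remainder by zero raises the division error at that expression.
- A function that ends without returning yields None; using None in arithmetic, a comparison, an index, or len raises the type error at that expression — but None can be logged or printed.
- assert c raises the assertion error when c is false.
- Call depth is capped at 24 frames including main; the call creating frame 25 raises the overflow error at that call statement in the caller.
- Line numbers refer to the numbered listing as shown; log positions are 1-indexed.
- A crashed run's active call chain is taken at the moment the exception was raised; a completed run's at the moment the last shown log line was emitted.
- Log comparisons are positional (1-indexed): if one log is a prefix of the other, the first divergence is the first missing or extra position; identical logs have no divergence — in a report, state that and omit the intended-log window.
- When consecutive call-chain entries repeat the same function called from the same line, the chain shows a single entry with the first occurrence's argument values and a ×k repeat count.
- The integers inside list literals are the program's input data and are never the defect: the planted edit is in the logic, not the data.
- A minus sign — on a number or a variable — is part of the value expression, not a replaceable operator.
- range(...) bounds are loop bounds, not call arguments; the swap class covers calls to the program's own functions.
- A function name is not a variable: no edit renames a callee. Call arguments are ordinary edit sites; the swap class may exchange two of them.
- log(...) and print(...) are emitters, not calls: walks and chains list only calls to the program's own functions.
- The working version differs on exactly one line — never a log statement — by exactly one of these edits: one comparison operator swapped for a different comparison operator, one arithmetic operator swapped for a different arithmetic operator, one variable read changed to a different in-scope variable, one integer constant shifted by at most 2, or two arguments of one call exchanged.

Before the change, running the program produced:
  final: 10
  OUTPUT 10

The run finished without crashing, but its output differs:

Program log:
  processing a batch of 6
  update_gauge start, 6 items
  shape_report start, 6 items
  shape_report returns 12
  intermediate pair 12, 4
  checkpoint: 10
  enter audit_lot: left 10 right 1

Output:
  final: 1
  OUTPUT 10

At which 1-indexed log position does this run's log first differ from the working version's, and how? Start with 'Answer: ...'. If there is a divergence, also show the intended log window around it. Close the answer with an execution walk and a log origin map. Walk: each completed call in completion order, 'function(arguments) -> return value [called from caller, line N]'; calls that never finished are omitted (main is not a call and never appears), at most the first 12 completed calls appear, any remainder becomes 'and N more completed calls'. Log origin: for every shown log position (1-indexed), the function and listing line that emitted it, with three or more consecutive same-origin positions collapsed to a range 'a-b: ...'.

Answer: none — the logs agree in full.
Execution walk:
  shape_report([12, 10, 5, 4, 4, 11]) -> 12  [called from update_gauge, line 17]
  screen_input(0, 10) -> 10  [called from screen_input, line 4]
  screen_input(1, 9) -> 10  [called from screen_input, line 4]
  screen_input(2, 7) -> 10  [called from screen_input, line 4]
  screen_input(3, 4) -> 10  [called from screen_input, line 4]
  screen_input(4, 0) -> 10  [called from update_gauge, line 20]
  update_gauge([12, 10, 5, 4, 4, 11]) -> 10  [called from main, line 32]
  audit_lot(10, 1) -> 1  [called from main, line 34]
Origin of each log line:
  1 — main, line 31
  2 — update_gauge, line 16
  3 — shape_report, line 7
  4 — shape_report, line 12
  5 — update_gauge, line 19
  6 — main, line 33
  7 — audit_lot, line 23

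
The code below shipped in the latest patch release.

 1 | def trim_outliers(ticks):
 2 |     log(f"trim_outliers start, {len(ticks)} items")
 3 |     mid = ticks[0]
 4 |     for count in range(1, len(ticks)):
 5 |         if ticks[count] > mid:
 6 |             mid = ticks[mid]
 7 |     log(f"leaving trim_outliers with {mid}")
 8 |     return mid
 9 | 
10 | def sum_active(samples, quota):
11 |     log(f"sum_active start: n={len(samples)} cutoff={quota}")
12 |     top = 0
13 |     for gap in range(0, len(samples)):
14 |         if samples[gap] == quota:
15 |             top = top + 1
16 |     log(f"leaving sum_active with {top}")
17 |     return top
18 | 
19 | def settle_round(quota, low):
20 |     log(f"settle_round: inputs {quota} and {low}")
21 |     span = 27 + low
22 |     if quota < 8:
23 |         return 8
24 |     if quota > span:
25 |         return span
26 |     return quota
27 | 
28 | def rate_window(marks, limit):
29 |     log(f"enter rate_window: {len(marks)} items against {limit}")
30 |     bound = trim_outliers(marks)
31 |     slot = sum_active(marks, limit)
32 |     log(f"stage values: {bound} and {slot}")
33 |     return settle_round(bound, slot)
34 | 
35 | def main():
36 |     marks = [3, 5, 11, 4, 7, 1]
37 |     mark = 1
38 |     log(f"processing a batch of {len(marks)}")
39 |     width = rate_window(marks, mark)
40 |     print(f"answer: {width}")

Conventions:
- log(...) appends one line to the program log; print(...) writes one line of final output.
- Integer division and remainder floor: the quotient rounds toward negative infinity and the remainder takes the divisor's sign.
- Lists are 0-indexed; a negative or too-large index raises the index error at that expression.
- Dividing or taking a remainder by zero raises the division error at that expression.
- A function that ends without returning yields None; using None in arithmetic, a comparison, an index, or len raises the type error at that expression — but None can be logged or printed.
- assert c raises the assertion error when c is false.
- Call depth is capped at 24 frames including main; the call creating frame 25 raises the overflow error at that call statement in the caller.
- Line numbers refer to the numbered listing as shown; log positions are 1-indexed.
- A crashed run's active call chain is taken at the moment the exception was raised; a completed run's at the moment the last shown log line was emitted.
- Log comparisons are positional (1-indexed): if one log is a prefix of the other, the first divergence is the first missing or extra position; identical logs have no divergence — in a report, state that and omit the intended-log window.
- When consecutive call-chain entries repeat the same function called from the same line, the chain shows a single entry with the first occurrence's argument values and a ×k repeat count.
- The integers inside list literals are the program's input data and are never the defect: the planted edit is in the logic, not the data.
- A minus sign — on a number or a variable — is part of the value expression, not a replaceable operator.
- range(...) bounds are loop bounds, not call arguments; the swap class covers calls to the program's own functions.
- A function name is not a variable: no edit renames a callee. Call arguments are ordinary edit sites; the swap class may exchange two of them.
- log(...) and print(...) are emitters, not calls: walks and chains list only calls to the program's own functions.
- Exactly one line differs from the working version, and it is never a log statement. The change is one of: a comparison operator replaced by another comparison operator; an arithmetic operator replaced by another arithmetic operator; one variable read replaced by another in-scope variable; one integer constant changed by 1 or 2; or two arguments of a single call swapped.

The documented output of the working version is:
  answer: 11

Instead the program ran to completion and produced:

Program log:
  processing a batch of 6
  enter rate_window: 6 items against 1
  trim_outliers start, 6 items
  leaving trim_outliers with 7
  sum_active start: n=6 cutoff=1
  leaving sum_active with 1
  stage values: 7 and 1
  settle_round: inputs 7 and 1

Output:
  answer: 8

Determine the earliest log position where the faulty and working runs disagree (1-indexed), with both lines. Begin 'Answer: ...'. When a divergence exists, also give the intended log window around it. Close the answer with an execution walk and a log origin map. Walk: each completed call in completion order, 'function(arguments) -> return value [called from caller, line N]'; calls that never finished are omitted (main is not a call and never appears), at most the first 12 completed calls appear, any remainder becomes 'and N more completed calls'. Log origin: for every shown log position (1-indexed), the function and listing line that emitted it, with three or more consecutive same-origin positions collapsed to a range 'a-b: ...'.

Answer: position 4 — shown 'leaving trim_outliers with 7', intended 'leaving trim_outliers with 11'.
Intended log window:
  2: enter rate_window: 6 items against 1
  3: trim_outliers start, 6 items
  4: leaving trim_outliers with 11
  5: sum_active start: n=6 cutoff=1
Execution walk:
  trim_outliers([3, 5, 11, 4, 7, 1]) -> 7  [called from rate_window, line 30]
  sum_active([3, 5, 11, 4, 7, 1], 1) -> 1  [called from rate_window, line 31]
  settle_round(7, 1) -> 8  [called from rate_window, line 33]
  rate_window([3, 5, 11, 4, 7, 1], 1) -> 8  [called from main, line 39]
Log origin:
  1 — main, line 38
  2 — rate_window, line 29
  3 — trim_outliers, line 2
  4 — trim_outliers, line 7
  5 — sum_active, line 11
  6 — sum_active, line 16
  7 — rate_window, line 32
  8 — settle_round, line 20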